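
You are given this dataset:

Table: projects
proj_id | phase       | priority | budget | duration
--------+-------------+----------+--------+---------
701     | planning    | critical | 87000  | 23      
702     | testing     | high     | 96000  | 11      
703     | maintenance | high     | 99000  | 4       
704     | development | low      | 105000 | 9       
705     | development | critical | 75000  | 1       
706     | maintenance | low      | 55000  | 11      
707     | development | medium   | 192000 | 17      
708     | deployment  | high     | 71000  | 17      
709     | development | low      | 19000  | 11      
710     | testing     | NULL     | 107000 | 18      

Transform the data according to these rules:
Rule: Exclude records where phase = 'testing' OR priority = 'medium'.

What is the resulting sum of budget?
511000

Step 1: Find records where phase = 'testing' OR priority = 'medium'
Step 2: 3 records match, summing to 395000
Step 3: Original sum: 906000
Step 4: Remaining sum = 906000 - 395000 = 511000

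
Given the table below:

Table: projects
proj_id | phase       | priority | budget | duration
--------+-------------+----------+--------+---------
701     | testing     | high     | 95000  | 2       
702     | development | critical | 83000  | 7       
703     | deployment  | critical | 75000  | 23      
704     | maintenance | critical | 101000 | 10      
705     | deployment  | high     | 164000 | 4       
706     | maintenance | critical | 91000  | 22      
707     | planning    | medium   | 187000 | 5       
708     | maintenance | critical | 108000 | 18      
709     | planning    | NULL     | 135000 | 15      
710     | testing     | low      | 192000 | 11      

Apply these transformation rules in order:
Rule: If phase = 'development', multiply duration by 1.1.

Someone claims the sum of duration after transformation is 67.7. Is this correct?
No, the correct result is 117.7.

Step 1: Calculate the correct sum after transformation
Step 2: Apply multiplier 1.1 to records where phase = 'development'
Step 3: Correct result = 117.7
Step 4: Claimed result = 67.7
Step 5: 117.7 ≠ 67.7
Conclusion: The claimed result is incorrect. The correct answer is 117.7.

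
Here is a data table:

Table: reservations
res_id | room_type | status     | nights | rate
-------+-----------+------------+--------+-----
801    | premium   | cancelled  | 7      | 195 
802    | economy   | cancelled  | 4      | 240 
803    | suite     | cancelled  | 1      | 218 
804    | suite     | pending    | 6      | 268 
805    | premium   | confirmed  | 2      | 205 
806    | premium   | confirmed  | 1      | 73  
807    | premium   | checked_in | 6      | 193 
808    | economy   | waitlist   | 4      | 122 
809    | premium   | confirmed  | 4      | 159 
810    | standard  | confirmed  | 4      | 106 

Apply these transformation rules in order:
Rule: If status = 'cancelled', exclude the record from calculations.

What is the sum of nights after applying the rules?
27

Step 1: Identify records where status = 'cancelled'
Step 2: The excluded records sum to 12
Step 3: Original total nights = 39
Step 4: Remaining total = 39 - 12 = 27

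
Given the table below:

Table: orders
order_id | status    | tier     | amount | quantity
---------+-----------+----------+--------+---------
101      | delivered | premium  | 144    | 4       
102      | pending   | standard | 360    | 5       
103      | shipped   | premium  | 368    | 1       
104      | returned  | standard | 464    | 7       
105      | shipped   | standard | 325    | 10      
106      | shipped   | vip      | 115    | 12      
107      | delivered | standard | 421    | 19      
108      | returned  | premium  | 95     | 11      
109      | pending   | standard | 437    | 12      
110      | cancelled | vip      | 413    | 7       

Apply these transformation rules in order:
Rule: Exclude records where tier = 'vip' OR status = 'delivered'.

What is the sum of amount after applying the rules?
2049

Step 1: Find records where tier = 'vip' OR status = 'delivered'
Step 2: 4 records match, summing to 1093
Step 3: Original sum: 3142
Step 4: Remaining sum = 3142 - 1093 = 2049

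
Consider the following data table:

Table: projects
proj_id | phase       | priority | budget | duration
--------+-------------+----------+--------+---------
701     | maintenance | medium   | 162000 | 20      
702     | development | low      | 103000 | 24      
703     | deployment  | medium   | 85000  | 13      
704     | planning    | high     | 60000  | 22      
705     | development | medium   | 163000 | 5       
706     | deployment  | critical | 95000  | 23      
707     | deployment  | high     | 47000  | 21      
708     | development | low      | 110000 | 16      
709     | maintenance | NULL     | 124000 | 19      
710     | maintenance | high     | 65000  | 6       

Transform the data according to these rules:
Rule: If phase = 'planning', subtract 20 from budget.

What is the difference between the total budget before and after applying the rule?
20

Step 1: Original sum of budget = 1014000
Step 2: 1 records have phase = 'planning'
Step 3: Each affected record changes by -20
Step 4: Total change = 1 × -20 = -20
Step 5: New sum = 1014000 + -20 = 1013980
Step 6: Difference = |1013980 - 1014000| = 20
        (Sum decreased by 20)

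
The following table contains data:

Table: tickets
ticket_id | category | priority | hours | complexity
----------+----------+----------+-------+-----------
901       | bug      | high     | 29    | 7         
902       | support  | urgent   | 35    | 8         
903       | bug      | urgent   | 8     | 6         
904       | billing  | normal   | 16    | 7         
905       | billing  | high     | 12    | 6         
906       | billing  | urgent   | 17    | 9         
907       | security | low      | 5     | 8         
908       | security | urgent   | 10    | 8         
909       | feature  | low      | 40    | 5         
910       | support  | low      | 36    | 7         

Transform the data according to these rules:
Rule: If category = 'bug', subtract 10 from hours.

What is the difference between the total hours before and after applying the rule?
20

Step 1: Original sum of hours = 208
Step 2: 2 records have category = 'bug'
Step 3: Each affected record changes by -10
Step 4: Total change = 2 × -10 = -20
Step 5: New sum = 208 + -20 = 188
Step 6: Difference = |188 - 208| = 20
        (Sum decreased by 20)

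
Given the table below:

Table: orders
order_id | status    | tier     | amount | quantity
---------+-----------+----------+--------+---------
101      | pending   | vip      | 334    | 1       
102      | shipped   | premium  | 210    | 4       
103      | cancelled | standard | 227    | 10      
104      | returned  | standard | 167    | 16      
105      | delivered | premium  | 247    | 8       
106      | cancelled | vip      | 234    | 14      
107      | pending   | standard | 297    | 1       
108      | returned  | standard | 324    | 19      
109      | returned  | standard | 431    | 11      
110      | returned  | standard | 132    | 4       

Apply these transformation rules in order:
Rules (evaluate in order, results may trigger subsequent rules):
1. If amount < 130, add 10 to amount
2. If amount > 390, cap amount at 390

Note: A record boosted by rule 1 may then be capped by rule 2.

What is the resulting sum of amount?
2562

Step 1: Apply rule 1 to records with amount < 130
  - 0 records get bonus of 10
  - Of these, 0 records then exceed 390 and get capped
Step 2: Apply rule 2 to records with amount > 390
  - 1 records (original) are capped
Step 3: Calculate final sum = 2562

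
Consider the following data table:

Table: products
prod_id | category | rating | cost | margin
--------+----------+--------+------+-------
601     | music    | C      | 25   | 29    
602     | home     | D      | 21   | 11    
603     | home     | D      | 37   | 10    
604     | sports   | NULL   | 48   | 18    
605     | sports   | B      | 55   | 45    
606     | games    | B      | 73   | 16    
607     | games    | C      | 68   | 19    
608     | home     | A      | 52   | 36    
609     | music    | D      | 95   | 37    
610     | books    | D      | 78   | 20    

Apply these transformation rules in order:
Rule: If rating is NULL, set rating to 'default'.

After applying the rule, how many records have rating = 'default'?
1

Step 1: Count records where rating IS NULL
Step 2: Found 1 records with NULL rating
Step 3: These records will have rating set to 'default'
Step 4: Records already having rating = 'default': 0
Step 5: Answer: 1 + 0 = 1 records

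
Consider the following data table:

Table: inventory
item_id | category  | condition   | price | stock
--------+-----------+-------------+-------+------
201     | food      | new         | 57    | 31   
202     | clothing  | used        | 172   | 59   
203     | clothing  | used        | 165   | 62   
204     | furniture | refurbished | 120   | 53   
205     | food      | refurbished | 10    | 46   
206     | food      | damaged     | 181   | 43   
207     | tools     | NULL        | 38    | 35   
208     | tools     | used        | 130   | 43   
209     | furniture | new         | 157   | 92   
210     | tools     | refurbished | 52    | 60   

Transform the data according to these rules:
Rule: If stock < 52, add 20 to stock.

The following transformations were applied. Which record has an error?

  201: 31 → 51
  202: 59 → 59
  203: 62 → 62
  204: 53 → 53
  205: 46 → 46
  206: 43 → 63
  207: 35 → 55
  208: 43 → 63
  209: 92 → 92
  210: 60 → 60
Record 205 has an error. The correct transformed value should be 66, not 46.

Step 1: Check each record against the rule
Step 2: Record 205 has stock = 46
Step 3: Since 46 < 52, the bonus should have been applied
Step 4: Correct value = 66, but claimed value = 46
Conclusion: Record 205 has the error.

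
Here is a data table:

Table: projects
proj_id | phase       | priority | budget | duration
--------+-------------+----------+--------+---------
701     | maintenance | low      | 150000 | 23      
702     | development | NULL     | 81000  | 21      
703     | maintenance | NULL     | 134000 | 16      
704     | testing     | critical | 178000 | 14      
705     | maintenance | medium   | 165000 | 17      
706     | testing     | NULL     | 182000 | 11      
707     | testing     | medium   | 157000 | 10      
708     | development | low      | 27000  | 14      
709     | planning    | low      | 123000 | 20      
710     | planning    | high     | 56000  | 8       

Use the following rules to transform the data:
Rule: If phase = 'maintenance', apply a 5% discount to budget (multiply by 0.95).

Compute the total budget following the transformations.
1230550.0

Step 1: Records with phase = 'maintenance' have total budget = 449000
Step 2: Apply multiplier: 449000 × 0.95 = 426550.0
Step 3: Other records total: 804000
Step 4: Final sum = 426550.0 + 804000 = 1230550.0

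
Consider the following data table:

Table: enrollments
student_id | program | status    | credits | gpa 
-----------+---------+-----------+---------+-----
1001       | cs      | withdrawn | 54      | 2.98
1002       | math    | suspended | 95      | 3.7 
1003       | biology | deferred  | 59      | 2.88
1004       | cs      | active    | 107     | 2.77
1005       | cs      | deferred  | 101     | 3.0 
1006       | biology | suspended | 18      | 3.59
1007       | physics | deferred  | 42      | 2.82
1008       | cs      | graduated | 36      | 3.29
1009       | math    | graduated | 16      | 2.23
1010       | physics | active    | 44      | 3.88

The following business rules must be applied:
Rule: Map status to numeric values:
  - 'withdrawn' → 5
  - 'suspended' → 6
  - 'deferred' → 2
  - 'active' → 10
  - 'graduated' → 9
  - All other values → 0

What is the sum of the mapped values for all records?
61

Step 1: Apply mapping to each record
Step 2: Count by status:
  'withdrawn': 1 records × 5 = 5
  'suspended': 2 records × 6 = 12
  'deferred': 3 records × 2 = 6
  'active': 2 records × 10 = 20
  'graduated': 2 records × 9 = 18
Step 3: Sum all mapped values = 61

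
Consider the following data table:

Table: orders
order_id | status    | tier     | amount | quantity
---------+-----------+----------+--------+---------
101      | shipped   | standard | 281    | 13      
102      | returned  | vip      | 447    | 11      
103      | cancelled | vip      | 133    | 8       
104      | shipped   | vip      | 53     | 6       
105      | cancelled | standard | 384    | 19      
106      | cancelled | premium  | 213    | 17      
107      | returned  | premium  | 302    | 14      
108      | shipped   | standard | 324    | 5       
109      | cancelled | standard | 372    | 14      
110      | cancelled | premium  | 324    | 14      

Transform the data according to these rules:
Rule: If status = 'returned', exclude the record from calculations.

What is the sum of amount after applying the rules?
2084

Step 1: Identify records where status = 'returned'
Step 2: The excluded records sum to 749
Step 3: Original total amount = 2833
Step 4: Remaining total = 2833 - 749 = 2084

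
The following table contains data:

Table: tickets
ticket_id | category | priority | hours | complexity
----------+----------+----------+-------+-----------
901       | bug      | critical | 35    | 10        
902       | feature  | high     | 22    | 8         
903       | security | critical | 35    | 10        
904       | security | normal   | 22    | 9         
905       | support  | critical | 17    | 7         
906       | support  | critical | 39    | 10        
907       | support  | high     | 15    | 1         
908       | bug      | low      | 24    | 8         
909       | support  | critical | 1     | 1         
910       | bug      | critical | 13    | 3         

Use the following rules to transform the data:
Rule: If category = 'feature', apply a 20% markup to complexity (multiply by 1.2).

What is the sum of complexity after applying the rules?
68.6

Step 1: Records with category = 'feature' have total complexity = 8
Step 2: Apply multiplier: 8 × 1.2 = 9.6
Step 3: Other records total: 59
Step 4: Final sum = 9.6 + 59 = 68.6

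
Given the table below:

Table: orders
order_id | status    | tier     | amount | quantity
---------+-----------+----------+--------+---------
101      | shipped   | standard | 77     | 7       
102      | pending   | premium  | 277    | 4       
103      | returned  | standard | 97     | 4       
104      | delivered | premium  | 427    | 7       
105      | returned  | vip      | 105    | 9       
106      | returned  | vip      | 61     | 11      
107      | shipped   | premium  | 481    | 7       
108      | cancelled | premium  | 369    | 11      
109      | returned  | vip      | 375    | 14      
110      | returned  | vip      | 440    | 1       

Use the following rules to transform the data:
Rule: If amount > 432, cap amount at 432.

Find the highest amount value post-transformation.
432

Step 1: Original maximum amount = 481
Step 2: Apply cap at 432
Step 3: 2 records had amount > 432 and were capped
Step 4: Maximum after transformation = 432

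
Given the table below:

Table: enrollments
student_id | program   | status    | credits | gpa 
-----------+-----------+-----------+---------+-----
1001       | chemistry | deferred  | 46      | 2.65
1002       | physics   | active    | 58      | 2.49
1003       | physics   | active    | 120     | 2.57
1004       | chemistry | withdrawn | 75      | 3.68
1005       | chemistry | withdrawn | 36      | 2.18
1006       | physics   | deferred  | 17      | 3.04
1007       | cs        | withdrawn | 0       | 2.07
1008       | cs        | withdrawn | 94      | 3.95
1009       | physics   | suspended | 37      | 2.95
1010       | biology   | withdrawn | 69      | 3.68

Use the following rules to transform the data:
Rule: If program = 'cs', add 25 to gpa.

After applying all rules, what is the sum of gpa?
79.26

Step 1: Count records where program = 'cs': 2
Step 2: Total bonus added: 2 × 25 = 50
Step 3: Original sum of gpa: 29.26
Step 4: Final sum = 29.26 + 50 = 79.26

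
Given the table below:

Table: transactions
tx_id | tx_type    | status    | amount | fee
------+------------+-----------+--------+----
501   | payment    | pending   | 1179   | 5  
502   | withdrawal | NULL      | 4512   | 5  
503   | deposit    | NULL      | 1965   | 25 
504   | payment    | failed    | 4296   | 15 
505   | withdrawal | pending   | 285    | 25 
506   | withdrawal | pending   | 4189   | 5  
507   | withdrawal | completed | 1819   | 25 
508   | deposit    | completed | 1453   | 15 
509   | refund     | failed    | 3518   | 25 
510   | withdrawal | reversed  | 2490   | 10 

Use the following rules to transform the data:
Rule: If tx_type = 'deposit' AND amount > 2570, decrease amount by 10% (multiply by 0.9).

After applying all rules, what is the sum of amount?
25706

Step 1: Find records where tx_type = 'deposit' AND amount > 2570
Step 2: 0 records match, summing to 0
Step 3: After multiplier: 0 × 0.9 = 0.0
Step 4: Unaffected records sum: 25706
Step 5: Final sum = 0.0 + 25706 = 25706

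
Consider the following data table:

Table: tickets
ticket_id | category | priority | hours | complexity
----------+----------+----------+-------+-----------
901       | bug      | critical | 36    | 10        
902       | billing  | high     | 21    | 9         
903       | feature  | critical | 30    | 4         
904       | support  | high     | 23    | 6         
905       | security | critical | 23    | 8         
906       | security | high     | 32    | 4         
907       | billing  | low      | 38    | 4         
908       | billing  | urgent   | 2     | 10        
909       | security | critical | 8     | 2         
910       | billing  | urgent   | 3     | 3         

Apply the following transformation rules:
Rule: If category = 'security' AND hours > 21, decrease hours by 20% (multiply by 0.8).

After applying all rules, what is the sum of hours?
205.0

Step 1: Find records where category = 'security' AND hours > 21
Step 2: 2 records match, summing to 55
Step 3: After multiplier: 55 × 0.8 = 44.0
Step 4: Unaffected records sum: 161
Step 5: Final sum = 44.0 + 161 = 205.0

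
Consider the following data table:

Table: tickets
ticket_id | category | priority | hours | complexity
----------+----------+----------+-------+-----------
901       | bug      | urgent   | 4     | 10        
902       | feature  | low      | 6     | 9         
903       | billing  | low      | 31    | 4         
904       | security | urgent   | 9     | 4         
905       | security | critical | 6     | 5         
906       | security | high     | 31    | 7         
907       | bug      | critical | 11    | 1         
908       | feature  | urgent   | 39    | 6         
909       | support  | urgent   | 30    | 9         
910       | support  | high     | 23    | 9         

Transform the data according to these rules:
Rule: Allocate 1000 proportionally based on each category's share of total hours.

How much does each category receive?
billing: 163.16, bug: 78.95, feature: 236.84, security: 242.11, support: 278.95

Step 1: Calculate total hours = 190
Step 2: Calculate each category's proportion:
  billing: 31/190 = 16.32% → 163.16
  bug: 15/190 = 7.89% → 78.95
  feature: 45/190 = 23.68% → 236.84
  security: 46/190 = 24.21% → 242.11
  support: 53/190 = 27.89% → 278.95
Step 3: Verify: sum of allocations ≈ 1000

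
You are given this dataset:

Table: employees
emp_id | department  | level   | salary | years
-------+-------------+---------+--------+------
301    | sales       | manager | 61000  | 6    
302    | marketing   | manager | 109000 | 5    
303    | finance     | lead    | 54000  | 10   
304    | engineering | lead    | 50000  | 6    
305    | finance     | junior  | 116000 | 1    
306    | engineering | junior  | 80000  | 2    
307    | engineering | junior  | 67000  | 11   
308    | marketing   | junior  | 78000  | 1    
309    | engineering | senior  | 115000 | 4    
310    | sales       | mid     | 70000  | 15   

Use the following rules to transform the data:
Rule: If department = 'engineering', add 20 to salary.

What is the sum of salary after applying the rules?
800080

Step 1: Count records where department = 'engineering': 4
Step 2: Total bonus added: 4 × 20 = 80
Step 3: Original sum of salary: 800000
Step 4: Final sum = 800000 + 80 = 800080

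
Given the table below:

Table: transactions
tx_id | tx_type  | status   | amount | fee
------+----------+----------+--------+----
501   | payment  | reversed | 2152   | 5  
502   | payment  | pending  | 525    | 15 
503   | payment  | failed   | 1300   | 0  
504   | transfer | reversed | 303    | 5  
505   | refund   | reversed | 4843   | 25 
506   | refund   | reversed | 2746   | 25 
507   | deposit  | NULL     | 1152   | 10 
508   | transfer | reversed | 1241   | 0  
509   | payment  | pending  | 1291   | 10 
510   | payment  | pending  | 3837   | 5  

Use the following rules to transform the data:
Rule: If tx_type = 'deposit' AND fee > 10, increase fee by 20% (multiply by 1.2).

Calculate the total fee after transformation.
100

Step 1: Find records where tx_type = 'deposit' AND fee > 10
Step 2: 0 records match, summing to 0
Step 3: After multiplier: 0 × 1.2 = 0.0
Step 4: Unaffected records sum: 100
Step 5: Final sum = 0.0 + 100 = 100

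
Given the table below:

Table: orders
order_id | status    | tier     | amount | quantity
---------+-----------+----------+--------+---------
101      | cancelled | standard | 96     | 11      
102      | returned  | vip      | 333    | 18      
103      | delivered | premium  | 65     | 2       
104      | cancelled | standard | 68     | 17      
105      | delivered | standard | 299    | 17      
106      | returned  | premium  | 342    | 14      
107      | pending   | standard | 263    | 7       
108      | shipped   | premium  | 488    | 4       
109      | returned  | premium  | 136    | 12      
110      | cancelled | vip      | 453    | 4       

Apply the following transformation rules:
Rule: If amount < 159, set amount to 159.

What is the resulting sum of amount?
2814

Step 1: 4 records have amount < 159
Step 2: These records originally summed to 365
Step 3: After setting to minimum: 4 × 159 = 636
Step 4: Unaffected records sum: 2178
Step 5: Final sum = 636 + 2178 = 2814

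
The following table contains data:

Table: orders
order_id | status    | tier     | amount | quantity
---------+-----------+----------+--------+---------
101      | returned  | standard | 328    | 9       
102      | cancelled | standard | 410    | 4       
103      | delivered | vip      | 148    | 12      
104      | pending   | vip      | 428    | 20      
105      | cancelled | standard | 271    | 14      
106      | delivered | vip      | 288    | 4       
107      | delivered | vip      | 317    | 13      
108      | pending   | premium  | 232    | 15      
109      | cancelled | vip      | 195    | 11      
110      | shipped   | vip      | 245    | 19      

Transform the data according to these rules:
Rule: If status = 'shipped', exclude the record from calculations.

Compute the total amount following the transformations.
2617

Step 1: Identify records where status = 'shipped'
Step 2: The excluded records sum to 245
Step 3: Original total amount = 2862
Step 4: Remaining total = 2862 - 245 = 2617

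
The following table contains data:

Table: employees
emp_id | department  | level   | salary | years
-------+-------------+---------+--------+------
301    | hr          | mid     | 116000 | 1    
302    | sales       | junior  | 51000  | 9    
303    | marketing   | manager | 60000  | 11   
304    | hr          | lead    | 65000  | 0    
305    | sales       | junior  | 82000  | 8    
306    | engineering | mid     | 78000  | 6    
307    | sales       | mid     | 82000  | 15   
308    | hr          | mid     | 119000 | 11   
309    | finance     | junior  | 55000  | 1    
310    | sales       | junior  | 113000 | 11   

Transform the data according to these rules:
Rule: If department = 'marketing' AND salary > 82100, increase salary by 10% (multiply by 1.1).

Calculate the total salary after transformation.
821000

Step 1: Find records where department = 'marketing' AND salary > 82100
Step 2: 0 records match, summing to 0
Step 3: After multiplier: 0 × 1.1 = 0.0
Step 4: Unaffected records sum: 821000
Step 5: Final sum = 0.0 + 821000 = 821000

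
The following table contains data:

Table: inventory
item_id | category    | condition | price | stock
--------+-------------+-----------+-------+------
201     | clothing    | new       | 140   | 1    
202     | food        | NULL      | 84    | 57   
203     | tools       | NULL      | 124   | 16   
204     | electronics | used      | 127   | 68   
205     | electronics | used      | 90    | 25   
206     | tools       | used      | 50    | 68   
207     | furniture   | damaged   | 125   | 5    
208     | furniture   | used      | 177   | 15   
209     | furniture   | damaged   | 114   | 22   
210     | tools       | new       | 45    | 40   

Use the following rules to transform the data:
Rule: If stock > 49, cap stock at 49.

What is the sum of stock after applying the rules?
271

Step 1: 3 records have stock > 49
Step 2: These records originally summed to 193
Step 3: After capping: 3 × 49 = 147
Step 4: Unaffected records sum: 124
Step 5: Final sum = 147 + 124 = 271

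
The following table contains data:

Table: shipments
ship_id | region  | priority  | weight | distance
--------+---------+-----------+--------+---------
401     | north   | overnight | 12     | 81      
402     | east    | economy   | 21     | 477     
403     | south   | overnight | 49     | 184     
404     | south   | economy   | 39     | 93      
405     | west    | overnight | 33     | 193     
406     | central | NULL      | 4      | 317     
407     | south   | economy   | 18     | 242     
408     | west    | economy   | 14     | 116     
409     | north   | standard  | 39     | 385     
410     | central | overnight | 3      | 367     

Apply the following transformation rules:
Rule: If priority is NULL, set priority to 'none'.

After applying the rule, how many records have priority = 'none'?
1

Step 1: Count records where priority IS NULL
Step 2: Found 1 records with NULL priority
Step 3: These records will have priority set to 'none'
Step 4: Records already having priority = 'none': 0
Step 5: Answer: 1 + 0 = 1 records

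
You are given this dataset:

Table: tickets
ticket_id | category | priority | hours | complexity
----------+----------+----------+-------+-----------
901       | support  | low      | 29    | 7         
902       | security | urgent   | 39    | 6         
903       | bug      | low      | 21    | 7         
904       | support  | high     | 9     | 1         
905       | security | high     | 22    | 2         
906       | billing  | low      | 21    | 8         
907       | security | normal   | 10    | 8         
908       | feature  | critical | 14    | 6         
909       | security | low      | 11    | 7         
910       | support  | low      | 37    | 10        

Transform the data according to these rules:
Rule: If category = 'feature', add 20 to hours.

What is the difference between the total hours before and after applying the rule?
20

Step 1: Original sum of hours = 213
Step 2: 1 records have category = 'feature'
Step 3: Each affected record changes by 20
Step 4: Total change = 1 × 20 = 20
Step 5: New sum = 213 + 20 = 233
Step 6: Difference = |233 - 213| = 20
        (Sum increased by 20)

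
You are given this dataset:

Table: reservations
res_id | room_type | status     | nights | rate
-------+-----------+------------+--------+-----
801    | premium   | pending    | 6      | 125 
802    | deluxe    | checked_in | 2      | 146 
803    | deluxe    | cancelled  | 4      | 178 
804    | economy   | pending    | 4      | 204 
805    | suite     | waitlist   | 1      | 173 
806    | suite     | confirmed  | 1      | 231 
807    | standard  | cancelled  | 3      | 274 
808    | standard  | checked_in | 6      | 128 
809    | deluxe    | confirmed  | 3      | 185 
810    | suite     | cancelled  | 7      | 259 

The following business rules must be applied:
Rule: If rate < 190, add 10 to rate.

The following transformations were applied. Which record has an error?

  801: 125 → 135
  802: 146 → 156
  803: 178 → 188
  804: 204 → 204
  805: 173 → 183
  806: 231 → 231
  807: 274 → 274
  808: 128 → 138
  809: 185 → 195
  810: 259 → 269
Record 810 has an error. The correct transformed value should be 259, not 269.

Step 1: Check each record against the rule
Step 2: Record 810 has rate = 259
Step 3: Since 259 >= 190, the bonus should not have been applied
Step 4: Correct value = 259, but claimed value = 269
Conclusion: Record 810 has the error.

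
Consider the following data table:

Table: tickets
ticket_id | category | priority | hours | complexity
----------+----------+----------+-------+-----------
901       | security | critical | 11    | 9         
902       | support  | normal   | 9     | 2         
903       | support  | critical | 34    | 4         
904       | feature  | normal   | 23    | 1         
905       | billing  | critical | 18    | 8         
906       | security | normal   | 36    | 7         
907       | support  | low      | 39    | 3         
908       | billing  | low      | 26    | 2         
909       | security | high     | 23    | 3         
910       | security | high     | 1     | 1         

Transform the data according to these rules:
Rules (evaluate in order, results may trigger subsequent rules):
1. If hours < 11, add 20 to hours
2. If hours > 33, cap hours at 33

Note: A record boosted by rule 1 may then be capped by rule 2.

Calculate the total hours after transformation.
250

Step 1: Apply rule 1 to records with hours < 11
  - 2 records get bonus of 20
  - Of these, 0 records then exceed 33 and get capped
Step 2: Apply rule 2 to records with hours > 33
  - 3 records (original) are capped
Step 3: Calculate final sum = 250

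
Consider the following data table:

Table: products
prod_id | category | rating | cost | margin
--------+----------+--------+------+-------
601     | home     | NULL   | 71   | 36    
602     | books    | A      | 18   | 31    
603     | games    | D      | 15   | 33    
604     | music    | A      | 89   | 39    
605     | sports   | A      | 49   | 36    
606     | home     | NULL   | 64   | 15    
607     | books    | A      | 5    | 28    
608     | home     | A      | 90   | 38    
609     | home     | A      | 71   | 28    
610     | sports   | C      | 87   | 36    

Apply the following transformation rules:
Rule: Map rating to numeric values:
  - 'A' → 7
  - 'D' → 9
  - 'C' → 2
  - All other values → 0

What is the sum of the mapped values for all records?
53

Step 1: Apply mapping to each record
Step 2: Count by status:
  'A': 6 records × 7 = 42
  'D': 1 records × 9 = 9
  'C': 1 records × 2 = 2
Step 3: Sum all mapped values = 53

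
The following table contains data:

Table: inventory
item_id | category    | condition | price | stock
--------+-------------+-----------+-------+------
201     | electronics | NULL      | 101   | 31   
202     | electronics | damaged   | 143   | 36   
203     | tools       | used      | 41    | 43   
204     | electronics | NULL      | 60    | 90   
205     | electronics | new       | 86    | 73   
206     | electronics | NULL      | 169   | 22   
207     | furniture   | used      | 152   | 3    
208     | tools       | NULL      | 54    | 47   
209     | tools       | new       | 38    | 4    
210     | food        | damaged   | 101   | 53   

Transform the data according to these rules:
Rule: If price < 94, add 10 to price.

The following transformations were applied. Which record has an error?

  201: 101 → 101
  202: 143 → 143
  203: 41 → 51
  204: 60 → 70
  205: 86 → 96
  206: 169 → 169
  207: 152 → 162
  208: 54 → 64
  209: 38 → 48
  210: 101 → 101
Record 207 has an error. The correct transformed value should be 152, not 162.

Step 1: Check each record against the rule
Step 2: Record 207 has price = 152
Step 3: Since 152 >= 94, the bonus should not have been applied
Step 4: Correct value = 152, but claimed value = 162
Conclusion: Record 207 has the error.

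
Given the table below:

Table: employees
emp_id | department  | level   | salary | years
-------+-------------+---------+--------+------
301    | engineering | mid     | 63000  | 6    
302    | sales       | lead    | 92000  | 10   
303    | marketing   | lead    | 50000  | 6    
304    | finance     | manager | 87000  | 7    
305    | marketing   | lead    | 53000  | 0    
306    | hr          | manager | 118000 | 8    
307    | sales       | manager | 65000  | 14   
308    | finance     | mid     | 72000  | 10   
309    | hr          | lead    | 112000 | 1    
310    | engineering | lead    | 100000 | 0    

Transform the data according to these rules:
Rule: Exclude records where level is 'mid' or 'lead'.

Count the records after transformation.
3

Step 1: Count records to exclude
  - 2 (mid) + 5 (lead) = 7 records
Step 2: Total records: 10
Step 3: Remaining = 10 - 7 = 3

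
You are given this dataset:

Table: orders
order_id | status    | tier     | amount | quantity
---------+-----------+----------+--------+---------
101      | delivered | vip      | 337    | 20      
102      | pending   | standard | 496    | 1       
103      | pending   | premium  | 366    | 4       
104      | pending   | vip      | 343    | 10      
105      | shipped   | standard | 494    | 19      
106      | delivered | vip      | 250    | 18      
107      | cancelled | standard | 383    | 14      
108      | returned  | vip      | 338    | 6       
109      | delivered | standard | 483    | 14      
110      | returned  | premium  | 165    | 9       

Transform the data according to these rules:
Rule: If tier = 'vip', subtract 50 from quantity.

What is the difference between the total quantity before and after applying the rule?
200

Step 1: Original sum of quantity = 115
Step 2: 4 records have tier = 'vip'
Step 3: Each affected record changes by -50
Step 4: Total change = 4 × -50 = -200
Step 5: New sum = 115 + -200 = -85
Step 6: Difference = |-85 - 115| = 200
        (Sum decreased by 200)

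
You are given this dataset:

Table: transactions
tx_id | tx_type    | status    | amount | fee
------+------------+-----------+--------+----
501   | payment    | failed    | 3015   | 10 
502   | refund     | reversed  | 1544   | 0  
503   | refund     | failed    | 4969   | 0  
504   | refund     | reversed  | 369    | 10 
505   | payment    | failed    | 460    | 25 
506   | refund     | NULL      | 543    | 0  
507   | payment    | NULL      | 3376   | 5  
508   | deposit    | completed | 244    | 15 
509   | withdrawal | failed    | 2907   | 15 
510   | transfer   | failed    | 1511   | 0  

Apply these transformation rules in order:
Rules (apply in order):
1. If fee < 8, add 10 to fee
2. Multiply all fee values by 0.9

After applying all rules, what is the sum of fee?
117.0

Step 1: Apply Rule 1 - Add 10 to records with fee < 8
  - 5 records affected: 5 + (5 × 10) = 55
  - Unaffected records: 75
  - Sum after Rule 1: 130
Step 2: Apply Rule 2 - Multiply all by 0.9
  - 130 × 0.9 = 117.0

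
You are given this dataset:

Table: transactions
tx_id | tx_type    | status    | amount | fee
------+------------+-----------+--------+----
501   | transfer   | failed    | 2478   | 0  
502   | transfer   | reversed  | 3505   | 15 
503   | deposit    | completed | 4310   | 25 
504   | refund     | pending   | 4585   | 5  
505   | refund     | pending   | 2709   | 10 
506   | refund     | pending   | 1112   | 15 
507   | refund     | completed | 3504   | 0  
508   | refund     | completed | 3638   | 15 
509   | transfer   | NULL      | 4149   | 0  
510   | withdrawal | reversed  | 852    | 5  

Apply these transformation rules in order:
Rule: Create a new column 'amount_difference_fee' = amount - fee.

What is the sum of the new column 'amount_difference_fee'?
30752

Step 1: For each record, compute amount - fee
Example calculations:
  2478 - 0 = 2478
  3505 - 15 = 3490
  4310 - 25 = 4285
  ...
Step 2: Sum all derived values
Step 3: Total = 30752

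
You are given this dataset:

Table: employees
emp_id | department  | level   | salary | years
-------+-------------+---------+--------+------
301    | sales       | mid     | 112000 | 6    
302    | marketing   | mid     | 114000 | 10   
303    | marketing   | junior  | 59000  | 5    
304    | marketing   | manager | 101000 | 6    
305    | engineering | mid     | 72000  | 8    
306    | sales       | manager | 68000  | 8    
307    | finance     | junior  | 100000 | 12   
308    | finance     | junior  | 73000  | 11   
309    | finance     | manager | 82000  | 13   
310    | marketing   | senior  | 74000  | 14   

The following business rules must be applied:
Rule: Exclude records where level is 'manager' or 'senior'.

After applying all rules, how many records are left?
6

Step 1: Count records to exclude
  - 3 (manager) + 1 (senior) = 4 records
Step 2: Total records: 10
Step 3: Remaining = 10 - 4 = 6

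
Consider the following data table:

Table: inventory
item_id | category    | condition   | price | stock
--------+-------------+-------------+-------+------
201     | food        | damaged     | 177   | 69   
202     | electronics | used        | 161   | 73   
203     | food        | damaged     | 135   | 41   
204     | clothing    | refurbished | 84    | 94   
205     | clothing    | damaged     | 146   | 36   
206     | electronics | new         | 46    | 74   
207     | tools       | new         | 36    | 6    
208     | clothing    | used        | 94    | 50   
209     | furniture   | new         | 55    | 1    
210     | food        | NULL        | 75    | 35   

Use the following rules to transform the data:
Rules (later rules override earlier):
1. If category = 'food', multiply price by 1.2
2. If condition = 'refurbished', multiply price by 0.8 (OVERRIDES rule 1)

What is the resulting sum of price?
1069.6

Step 1: Rule 2 takes priority for records with condition = 'refurbished'
  - 1 records: 84 × 0.8 = 67.2
Step 2: Rule 1 applies to remaining records with category = 'food'
  - 3 records: 387 × 1.2 = 464.4
Step 3: Other records unchanged: 538
Step 4: Final sum = 67.2 + 464.4 + 538 = 1069.6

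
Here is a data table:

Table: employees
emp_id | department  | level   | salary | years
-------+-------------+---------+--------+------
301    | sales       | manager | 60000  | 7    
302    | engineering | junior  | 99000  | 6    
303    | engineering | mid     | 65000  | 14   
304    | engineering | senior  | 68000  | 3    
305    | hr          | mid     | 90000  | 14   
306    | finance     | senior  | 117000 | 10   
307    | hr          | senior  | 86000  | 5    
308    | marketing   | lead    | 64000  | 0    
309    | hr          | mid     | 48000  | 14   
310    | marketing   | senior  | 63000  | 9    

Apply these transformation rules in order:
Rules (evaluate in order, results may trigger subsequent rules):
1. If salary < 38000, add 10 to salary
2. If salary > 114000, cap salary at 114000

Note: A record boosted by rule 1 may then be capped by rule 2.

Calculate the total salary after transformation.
757000

Step 1: Apply rule 1 to records with salary < 38000
  - 0 records get bonus of 10
  - Of these, 0 records then exceed 114000 and get capped
Step 2: Apply rule 2 to records with salary > 114000
  - 1 records (original) are capped
Step 3: Calculate final sum = 757000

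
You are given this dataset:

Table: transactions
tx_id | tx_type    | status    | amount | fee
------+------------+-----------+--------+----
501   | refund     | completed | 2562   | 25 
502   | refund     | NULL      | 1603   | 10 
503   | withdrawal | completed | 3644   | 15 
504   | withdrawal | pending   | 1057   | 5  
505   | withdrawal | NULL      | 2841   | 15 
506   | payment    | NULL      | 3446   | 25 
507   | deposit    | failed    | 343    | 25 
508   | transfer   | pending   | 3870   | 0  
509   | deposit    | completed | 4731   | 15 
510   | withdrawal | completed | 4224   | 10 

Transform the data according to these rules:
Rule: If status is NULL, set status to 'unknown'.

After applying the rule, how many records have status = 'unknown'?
3

Step 1: Count records where status IS NULL
Step 2: Found 3 records with NULL status
Step 3: These records will have status set to 'unknown'
Step 4: Records already having status = 'unknown': 0
Step 5: Answer: 3 + 0 = 3 records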